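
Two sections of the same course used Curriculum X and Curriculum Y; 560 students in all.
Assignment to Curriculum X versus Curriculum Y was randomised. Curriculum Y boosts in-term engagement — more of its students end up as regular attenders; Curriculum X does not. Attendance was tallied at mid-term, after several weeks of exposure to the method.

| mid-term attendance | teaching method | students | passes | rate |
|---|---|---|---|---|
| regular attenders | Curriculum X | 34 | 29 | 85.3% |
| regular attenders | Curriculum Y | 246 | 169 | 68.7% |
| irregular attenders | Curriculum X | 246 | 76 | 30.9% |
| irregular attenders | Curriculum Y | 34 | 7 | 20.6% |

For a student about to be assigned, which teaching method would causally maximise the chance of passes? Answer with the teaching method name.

Curriculum Y

Mid-term attendance here is a post-treatment variable shaped by the teaching method; conditioning on it would introduce bias rather than remove it. The overall comparison is the causal one.
Pooled: Curriculum X 37.5% vs Curriculum Y 62.9%; Curriculum Y is higher overall.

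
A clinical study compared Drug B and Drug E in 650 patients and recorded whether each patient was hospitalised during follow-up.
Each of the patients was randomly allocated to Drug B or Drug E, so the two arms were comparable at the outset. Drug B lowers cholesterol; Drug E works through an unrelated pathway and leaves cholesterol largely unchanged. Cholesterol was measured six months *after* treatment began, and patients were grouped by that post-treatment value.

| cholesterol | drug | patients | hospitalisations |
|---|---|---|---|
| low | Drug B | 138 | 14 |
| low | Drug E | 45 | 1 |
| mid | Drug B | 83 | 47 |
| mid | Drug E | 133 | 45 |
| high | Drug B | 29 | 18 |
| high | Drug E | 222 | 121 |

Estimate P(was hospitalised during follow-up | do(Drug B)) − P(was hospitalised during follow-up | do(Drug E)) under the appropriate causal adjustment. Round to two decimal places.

-0.10

The cholesterol-specific comparison favours Drug E throughout, but the pooled figures favour Drug B. The question is whether to condition on cholesterol.
Cholesterol is recorded after the drug and is itself shifted by it — it sits on the causal path from drug to outcome. Conditioning on a mediator would strip out part of the effect we want; the pooled comparison gives the total causal effect.
The causal difference is the pooled difference: 0.316 − 0.417 = -0.102.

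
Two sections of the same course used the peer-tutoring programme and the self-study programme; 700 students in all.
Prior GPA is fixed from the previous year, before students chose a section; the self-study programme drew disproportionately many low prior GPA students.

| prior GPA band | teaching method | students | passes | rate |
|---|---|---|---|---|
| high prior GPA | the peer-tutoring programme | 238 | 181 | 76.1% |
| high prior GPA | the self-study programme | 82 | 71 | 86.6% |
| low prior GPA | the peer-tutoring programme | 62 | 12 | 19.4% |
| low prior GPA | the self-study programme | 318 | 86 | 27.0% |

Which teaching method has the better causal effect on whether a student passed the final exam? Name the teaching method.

the self-study programme

Prior GPA band satisfies the back-door criterion: it is not a descendant of the teaching method, and it blocks the spurious path from teaching method to outcome. Adjusting for it (i.e., using the within-prior GPA band rates) gives the causal effect.
Within each level — high prior GPA: 76.1% vs 86.6%; low prior GPA: 19.4% vs 27.0% — the self-study programme is higher every time.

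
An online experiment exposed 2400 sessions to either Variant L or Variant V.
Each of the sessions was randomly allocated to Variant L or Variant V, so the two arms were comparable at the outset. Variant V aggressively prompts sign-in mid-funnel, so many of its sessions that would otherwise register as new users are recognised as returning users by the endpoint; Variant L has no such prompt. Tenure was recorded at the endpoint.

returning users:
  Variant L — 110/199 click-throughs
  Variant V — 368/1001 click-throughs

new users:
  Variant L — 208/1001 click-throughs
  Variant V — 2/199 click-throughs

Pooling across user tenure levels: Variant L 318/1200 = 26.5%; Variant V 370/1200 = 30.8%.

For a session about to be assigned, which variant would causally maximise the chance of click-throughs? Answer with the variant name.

Variant L is higher inside every user tenure stratum but Variant V is higher in aggregate. Whether to stratify depends on how user tenure relates to the variant.
Because the variant influences user tenure, user tenure is a post-treatment mediator, not a confounder. Stratifying on it would bias the estimate; the causal effect is the crude pooled difference.
Pooled: Variant L 26.5% vs Variant V 30.8%; Variant V is higher overall.

Variant V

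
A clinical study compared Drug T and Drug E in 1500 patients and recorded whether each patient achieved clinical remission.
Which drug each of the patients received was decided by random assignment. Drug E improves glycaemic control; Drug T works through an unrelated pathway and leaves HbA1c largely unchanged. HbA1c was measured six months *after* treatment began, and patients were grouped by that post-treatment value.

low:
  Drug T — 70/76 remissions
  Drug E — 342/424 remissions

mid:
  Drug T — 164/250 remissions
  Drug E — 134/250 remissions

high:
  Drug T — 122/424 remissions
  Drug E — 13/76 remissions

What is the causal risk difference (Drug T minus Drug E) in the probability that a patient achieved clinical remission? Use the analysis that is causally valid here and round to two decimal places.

-0.18

The HbA1c-specific comparison favours Drug T throughout, but the pooled figures favour Drug E. The question is whether to condition on HbA1c.
Stratifying would compare drugs among patients the drugs themselves sorted into HbA1c groups — a form of selection on an intermediate. The unconditioned pooled rates give the total causal effect.
The causal difference is the pooled difference: 0.475 − 0.652 = -0.177.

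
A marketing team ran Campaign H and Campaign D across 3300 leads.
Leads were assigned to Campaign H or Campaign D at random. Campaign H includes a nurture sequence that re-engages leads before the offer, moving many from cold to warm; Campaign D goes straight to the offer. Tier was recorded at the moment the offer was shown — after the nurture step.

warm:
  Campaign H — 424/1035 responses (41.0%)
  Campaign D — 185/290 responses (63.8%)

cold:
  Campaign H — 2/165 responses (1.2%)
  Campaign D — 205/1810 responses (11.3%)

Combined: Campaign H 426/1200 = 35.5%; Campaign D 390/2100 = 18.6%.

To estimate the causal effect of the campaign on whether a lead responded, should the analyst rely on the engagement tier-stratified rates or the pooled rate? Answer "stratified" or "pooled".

pooled

Engagement tier is recorded after the campaign and is itself shifted by it — it sits on the causal path from campaign to outcome. Conditioning on a mediator would strip out part of the effect we want; the pooled comparison gives the total causal effect.
Pooled: Campaign H 35.5% vs Campaign D 18.6%; Campaign H is higher overall.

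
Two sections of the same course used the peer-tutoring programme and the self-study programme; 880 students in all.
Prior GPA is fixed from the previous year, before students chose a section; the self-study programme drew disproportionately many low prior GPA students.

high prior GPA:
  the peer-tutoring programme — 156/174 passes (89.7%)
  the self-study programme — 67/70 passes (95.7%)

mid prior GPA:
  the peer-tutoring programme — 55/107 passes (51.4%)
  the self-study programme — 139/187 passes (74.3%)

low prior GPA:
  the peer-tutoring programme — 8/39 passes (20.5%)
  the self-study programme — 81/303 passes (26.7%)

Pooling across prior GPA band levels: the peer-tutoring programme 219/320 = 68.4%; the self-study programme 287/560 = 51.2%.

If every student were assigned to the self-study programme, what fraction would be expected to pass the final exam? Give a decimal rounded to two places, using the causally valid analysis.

0.62

The prior GPA band-specific comparison favours the self-study programme throughout, but the pooled figures favour the peer-tutoring programme. The question is whether to condition on prior GPA band.
Nothing the teaching method does changes prior GPA band; the imbalance is an allocation artefact. With prior GPA band also predicting the outcome, the pooled figure is confounded, and the within-stratum comparison is the causal one.
Standardising the self-study programme to the population prior GPA band mix: 0.277·67/70 + 0.334·139/187 + 0.389·81/303 = 0.618.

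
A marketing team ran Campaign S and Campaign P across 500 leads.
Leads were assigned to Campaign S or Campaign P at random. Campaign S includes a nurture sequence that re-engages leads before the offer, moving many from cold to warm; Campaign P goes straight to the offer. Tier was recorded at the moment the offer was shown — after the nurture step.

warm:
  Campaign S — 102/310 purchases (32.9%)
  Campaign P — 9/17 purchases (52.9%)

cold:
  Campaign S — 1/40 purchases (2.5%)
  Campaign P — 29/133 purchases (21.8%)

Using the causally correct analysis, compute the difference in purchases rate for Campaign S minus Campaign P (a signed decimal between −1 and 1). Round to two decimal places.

+0.04

Engagement tier lies on the pathway campaign → engagement tier → outcome, so adjusting for it blocks the indirect effect. For the total causal effect of campaign, use the unadjusted pooled rates.
The causal difference is the pooled difference: 0.294 − 0.253 = +0.041.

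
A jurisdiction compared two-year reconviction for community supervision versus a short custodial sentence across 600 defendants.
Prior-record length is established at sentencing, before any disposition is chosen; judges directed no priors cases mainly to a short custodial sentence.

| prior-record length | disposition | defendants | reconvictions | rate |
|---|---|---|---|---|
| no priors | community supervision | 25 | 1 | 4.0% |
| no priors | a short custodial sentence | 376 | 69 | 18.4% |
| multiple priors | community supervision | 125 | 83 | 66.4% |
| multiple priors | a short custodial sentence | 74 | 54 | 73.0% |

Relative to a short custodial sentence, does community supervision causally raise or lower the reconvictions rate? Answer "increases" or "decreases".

decreases

Within every prior-record length level community supervision has the lower rate, yet pooled a short custodial sentence does — Simpson's reversal.
Prior-record length differs across dispositions for reasons unrelated to any effect of the disposition itself, and it separately predicts the outcome — a classic confounder. We must compare within prior-record length levels.
Within each level — no priors: 4.0% vs 18.4%; multiple priors: 66.4% vs 73.0% — community supervision is lower every time.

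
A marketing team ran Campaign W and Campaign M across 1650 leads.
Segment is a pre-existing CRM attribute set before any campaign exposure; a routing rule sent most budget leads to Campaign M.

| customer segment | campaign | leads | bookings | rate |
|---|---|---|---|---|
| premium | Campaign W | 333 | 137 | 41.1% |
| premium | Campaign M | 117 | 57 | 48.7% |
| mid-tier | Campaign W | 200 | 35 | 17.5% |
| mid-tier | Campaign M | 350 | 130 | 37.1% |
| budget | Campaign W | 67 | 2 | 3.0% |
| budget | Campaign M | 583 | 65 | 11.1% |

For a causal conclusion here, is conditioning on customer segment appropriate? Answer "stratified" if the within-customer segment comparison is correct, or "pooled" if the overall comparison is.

stratified

The stratified and pooled comparisons disagree (Campaign M wins within each customer segment; Campaign W wins overall), so the answer turns on the causal role of customer segment.
Here customer segment is a common cause — it drives both which campaign a case falls under and the outcome. The crude comparison mixes populations; the stratum-specific rates are the causally relevant ones.
Within each level — premium: 41.1% vs 48.7%; mid-tier: 17.5% vs 37.1%; budget: 3.0% vs 11.1% — Campaign M is higher every time.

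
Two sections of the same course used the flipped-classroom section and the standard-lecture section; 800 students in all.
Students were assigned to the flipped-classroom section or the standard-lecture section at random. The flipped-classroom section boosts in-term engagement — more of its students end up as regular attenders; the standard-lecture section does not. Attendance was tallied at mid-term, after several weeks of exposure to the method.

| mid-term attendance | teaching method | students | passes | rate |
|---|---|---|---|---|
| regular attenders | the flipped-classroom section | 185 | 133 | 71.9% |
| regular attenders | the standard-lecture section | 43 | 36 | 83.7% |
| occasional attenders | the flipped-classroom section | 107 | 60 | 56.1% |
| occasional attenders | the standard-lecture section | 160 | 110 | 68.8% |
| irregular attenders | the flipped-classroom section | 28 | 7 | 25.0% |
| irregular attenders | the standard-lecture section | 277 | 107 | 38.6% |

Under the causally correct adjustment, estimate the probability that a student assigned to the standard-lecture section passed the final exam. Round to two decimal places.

Because the teaching method influences mid-term attendance, mid-term attendance is a post-treatment mediator, not a confounder. Stratifying on it would bias the estimate; the causal effect is the crude pooled difference.
So P(outcome | do(the standard-lecture section)) is just the pooled rate for the standard-lecture section: 253/480 = 0.527.

0.53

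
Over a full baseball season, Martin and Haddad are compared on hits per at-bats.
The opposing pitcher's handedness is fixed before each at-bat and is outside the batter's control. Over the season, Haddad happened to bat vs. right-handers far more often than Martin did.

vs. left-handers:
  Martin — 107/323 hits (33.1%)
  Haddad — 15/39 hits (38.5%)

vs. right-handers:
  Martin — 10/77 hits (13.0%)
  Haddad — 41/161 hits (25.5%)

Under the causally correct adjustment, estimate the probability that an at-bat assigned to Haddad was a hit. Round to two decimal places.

The pitcher handedness-specific comparison favours Haddad throughout, but the pooled figures favour Martin. The question is whether to condition on pitcher handedness.
Pitcher handedness differs across players for reasons unrelated to any effect of the player itself, and it separately predicts the outcome — a classic confounder. We must compare within pitcher handedness levels.
Standardising Haddad to the population pitcher handedness mix: 0.603·15/39 + 0.397·41/161 = 0.333.

0.33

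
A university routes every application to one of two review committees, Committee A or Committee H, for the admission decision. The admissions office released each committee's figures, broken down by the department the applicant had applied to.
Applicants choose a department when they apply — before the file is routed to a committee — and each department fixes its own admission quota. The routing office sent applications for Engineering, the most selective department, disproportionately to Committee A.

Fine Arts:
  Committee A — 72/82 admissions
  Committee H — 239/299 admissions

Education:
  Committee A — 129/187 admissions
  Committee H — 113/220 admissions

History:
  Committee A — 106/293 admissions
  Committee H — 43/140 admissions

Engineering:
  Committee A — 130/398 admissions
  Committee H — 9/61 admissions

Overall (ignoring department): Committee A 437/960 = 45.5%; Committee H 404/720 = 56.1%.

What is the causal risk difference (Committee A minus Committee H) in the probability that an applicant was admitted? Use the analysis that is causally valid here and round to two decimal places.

+0.12

Committee A is higher inside every department stratum but Committee H is higher in aggregate. Whether to stratify depends on how department relates to the review committee.
Nothing the review committee does changes department; the imbalance is an allocation artefact. With department also predicting the outcome, the pooled figure is confounded, and the within-stratum comparison is the causal one.
Adjusting over the population distribution of department: 0.227·(0.878−0.799) + 0.242·(0.690−0.514) + 0.258·(0.362−0.307) + 0.273·(0.327−0.148) = +0.124.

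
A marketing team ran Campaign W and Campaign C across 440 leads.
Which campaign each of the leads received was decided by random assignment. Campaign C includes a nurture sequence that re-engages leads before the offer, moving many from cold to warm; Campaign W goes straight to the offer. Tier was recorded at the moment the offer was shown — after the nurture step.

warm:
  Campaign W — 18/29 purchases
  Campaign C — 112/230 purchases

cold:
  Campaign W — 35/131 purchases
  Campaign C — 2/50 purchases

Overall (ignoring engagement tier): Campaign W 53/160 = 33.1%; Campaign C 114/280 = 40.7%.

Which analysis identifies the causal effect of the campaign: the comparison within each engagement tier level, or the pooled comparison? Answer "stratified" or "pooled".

Engagement tier is recorded after the campaign and is itself shifted by it — it sits on the causal path from campaign to outcome. Conditioning on a mediator would strip out part of the effect we want; the pooled comparison gives the total causal effect.
Pooled: Campaign W 33.1% vs Campaign C 40.7%; Campaign C is higher overall.

pooled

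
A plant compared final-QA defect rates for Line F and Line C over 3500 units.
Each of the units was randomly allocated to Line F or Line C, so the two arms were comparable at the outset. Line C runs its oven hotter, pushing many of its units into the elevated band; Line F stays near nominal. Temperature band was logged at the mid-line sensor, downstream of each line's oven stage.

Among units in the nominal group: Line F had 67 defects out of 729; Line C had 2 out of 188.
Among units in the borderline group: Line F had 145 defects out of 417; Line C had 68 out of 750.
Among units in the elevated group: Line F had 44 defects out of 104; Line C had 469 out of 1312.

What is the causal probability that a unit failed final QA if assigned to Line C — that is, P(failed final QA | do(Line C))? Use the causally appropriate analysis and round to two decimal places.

Within every in-process temperature band level Line C has the lower rate, yet pooled Line F does — Simpson's reversal.
In-process temperature band lies on the pathway line → in-process temperature band → outcome, so adjusting for it blocks the indirect effect. For the total causal effect of line, use the unadjusted pooled rates.
So P(outcome | do(Line C)) is just the pooled rate for Line C: 539/2250 = 0.240.

0.24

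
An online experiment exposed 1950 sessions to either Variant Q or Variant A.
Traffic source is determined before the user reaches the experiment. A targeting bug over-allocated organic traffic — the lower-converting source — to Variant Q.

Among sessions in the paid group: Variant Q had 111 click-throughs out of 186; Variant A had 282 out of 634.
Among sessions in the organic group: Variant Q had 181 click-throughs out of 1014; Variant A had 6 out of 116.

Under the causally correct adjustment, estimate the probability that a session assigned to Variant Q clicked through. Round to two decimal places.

0.35

Traffic source satisfies the back-door criterion: it is not a descendant of the variant, and it blocks the spurious path from variant to outcome. Adjusting for it (i.e., using the within-traffic source rates) gives the causal effect.
Standardising Variant Q to the population traffic source mix: 0.421·111/186 + 0.579·181/1014 = 0.354.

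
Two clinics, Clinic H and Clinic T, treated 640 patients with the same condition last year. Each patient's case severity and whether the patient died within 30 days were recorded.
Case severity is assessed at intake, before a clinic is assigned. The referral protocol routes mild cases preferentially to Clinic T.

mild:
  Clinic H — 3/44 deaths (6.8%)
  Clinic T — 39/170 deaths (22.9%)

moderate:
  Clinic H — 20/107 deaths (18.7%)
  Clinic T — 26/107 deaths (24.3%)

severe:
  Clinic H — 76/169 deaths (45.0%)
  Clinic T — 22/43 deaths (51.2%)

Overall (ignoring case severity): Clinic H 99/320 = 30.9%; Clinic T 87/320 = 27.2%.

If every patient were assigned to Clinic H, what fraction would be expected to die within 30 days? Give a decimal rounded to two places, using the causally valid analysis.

0.23

Case severity differs across clinics for reasons unrelated to any effect of the clinic itself, and it separately predicts the outcome — a classic confounder. We must compare within case severity levels.
Standardising Clinic H to the population case severity mix: 0.334·3/44 + 0.334·20/107 + 0.331·76/169 = 0.234.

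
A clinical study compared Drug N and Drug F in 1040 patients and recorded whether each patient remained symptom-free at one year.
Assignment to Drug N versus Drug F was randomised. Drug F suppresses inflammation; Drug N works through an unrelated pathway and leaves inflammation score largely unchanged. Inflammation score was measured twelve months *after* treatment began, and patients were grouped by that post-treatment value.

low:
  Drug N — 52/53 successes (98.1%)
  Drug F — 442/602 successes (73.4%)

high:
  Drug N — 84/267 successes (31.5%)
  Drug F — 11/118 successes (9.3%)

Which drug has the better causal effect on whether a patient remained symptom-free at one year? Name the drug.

Drug F

The inflammation score-specific comparison favours Drug N throughout, but the pooled figures favour Drug F. The question is whether to condition on inflammation score.
Because the drug influences inflammation score, inflammation score is a post-treatment mediator, not a confounder. Stratifying on it would bias the estimate; the causal effect is the crude pooled difference.
Pooled: Drug N 42.5% vs Drug F 62.9%; Drug F is higher overall.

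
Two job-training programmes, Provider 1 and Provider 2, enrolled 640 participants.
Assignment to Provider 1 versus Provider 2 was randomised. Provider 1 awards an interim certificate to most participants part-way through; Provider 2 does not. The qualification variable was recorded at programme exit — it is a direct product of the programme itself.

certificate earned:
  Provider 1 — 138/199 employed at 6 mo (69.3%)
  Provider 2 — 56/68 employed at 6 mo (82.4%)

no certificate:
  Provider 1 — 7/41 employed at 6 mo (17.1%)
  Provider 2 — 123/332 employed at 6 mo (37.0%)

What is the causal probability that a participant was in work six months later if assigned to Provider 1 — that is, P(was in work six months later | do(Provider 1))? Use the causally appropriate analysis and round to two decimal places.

0.60

Qualification attained during the programme is recorded after the programme and is itself shifted by it — it sits on the causal path from programme to outcome. Conditioning on a mediator would strip out part of the effect we want; the pooled comparison gives the total causal effect.
So P(outcome | do(Provider 1)) is just the pooled rate for Provider 1: 145/240 = 0.604.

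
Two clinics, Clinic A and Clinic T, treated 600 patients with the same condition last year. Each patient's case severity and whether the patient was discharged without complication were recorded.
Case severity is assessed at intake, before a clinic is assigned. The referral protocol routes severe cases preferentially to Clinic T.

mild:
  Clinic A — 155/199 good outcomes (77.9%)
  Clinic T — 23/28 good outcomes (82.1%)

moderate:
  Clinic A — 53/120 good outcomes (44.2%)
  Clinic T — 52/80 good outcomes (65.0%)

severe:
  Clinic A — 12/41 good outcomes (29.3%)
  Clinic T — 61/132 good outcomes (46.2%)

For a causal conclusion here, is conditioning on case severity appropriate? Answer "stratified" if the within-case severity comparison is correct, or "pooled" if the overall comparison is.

Case severity satisfies the back-door criterion: it is not a descendant of the clinic, and it blocks the spurious path from clinic to outcome. Adjusting for it (i.e., using the within-case severity rates) gives the causal effect.
Within each level — mild: 77.9% vs 82.1%; moderate: 44.2% vs 65.0%; severe: 29.3% vs 46.2% — Clinic T is higher every time.

stratified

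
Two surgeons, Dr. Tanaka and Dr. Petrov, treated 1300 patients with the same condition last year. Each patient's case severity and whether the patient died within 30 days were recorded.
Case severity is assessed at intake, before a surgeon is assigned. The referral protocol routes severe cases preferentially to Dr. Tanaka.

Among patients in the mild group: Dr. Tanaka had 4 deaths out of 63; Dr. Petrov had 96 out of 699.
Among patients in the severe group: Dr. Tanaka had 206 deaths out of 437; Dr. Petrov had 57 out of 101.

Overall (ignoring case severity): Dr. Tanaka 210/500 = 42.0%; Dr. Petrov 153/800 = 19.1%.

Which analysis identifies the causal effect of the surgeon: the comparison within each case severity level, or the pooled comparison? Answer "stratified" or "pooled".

stratified

Within every case severity level Dr. Tanaka has the lower rate, yet pooled Dr. Petrov does — Simpson's reversal.
Here case severity is a common cause — it drives both which surgeon a case falls under and the outcome. The crude comparison mixes populations; the stratum-specific rates are the causally relevant ones.
Within each level — mild: 6.3% vs 13.7%; severe: 47.1% vs 56.4% — Dr. Tanaka is lower every time.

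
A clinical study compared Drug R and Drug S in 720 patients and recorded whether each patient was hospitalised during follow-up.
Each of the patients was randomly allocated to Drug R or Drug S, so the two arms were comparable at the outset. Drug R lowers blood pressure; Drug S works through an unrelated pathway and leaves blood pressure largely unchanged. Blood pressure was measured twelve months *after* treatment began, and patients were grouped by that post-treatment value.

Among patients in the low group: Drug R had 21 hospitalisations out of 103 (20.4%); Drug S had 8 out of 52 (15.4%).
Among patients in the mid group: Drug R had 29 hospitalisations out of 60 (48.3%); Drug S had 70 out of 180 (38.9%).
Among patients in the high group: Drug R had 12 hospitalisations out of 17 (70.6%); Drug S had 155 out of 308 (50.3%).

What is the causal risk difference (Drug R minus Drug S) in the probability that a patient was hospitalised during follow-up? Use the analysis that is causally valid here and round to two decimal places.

-0.09

The stratified and pooled comparisons disagree (Drug S wins within each blood pressure; Drug R wins overall), so the answer turns on the causal role of blood pressure.
Stratifying would compare drugs among patients the drugs themselves sorted into blood pressure groups — a form of selection on an intermediate. The unconditioned pooled rates give the total causal effect.
The causal difference is the pooled difference: 0.344 − 0.431 = -0.087.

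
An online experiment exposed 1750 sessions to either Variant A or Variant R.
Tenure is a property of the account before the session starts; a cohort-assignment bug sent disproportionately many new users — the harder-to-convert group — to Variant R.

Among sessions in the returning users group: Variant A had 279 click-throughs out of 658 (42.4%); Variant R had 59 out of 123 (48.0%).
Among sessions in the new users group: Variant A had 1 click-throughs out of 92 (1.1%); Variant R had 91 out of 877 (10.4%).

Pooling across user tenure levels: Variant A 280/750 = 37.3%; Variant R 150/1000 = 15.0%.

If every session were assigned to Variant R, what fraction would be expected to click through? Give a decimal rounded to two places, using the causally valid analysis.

The user tenure-specific comparison favours Variant R throughout, but the pooled figures favour Variant A. The question is whether to condition on user tenure.
The imbalance in user tenure arose from how sessions were allocated, not from anything the variant did; and user tenure independently affects the outcome. The pooled gap is confounded — condition on user tenure.
Standardising Variant R to the population user tenure mix: 0.446·59/123 + 0.554·91/877 = 0.272.

0.27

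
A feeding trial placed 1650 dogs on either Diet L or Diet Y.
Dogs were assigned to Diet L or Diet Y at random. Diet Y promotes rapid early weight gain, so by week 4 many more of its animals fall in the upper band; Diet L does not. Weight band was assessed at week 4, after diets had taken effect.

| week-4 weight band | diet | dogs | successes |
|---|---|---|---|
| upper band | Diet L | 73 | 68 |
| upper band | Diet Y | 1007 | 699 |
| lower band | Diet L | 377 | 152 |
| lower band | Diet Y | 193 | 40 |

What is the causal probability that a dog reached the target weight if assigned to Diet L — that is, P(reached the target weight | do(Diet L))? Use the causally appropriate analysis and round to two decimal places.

The stratified and pooled comparisons disagree (Diet L wins within each week-4 weight band; Diet Y wins overall), so the answer turns on the causal role of week-4 weight band.
The distribution of week-4 weight band is itself part of what the diet does — it is an intermediate outcome. Holding it fixed would remove that part of the effect; the total effect is the pooled difference.
So P(outcome | do(Diet L)) is just the pooled rate for Diet L: 220/450 = 0.489.

0.49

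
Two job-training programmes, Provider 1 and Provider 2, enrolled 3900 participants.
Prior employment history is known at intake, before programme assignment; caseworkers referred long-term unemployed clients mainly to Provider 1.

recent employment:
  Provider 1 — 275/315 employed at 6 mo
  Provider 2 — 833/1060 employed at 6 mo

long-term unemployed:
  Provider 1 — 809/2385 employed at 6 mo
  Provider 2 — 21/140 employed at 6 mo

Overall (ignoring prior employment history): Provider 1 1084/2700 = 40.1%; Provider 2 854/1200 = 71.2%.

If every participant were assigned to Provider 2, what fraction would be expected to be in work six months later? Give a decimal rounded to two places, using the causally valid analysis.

0.37

The prior employment history-specific comparison favours Provider 1 throughout, but the pooled figures favour Provider 2. The question is whether to condition on prior employment history.
Nothing the programme does changes prior employment history; the imbalance is an allocation artefact. With prior employment history also predicting the outcome, the pooled figure is confounded, and the within-stratum comparison is the causal one.
Standardising Provider 2 to the population prior employment history mix: 0.353·833/1060 + 0.647·21/140 = 0.374.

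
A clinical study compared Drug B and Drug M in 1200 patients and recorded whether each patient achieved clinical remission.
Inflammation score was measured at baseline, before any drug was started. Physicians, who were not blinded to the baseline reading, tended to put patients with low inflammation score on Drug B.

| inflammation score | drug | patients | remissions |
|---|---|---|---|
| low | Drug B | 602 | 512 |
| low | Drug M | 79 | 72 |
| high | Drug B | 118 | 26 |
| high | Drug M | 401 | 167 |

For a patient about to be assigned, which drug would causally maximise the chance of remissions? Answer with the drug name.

Drug M

Here inflammation score is a common cause — it drives both which drug a case falls under and the outcome. The crude comparison mixes populations; the stratum-specific rates are the causally relevant ones.
Within each level — low: 85.0% vs 91.1%; high: 22.0% vs 41.6% — Drug M is higher every time.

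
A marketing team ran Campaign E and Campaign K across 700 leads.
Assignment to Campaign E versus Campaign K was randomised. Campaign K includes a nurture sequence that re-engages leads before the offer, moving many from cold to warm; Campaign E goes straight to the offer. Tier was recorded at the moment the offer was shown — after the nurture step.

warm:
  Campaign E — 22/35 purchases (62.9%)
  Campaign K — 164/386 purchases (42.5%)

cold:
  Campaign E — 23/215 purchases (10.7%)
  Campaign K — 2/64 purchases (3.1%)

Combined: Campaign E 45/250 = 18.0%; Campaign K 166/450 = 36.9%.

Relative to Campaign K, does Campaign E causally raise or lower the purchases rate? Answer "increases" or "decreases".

Stratifying would compare campaigns among leads the campaigns themselves sorted into engagement tier groups — a form of selection on an intermediate. The unconditioned pooled rates give the total causal effect.
Pooled: Campaign E 18.0% vs Campaign K 36.9%; Campaign K is higher overall.

decreases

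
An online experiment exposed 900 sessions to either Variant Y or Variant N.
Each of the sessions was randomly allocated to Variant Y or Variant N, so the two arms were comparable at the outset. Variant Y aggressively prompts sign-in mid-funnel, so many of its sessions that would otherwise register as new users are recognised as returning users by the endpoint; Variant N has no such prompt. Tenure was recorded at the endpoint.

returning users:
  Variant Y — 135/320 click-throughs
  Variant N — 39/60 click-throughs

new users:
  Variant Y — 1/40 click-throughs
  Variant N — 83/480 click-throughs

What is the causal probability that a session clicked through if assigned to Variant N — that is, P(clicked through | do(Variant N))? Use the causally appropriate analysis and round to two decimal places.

0.23

User tenure here is a post-treatment variable shaped by the variant; conditioning on it would introduce bias rather than remove it. The overall comparison is the causal one.
So P(outcome | do(Variant N)) is just the pooled rate for Variant N: 122/540 = 0.226.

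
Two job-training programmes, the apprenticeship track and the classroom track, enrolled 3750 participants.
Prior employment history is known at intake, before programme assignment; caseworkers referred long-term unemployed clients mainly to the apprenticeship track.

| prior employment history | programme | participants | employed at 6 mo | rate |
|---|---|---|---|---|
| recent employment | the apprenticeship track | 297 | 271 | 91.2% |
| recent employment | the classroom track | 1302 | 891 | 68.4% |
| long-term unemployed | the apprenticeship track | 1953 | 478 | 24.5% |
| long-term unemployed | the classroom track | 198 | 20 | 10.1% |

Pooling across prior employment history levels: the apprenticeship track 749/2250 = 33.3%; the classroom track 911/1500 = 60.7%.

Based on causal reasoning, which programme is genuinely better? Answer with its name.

the apprenticeship track

The imbalance in prior employment history arose from how participants were allocated, not from anything the programme did; and prior employment history independently affects the outcome. The pooled gap is confounded — condition on prior employment history.
Within each level — recent employment: 91.2% vs 68.4%; long-term unemployed: 24.5% vs 10.1% — the apprenticeship track is higher every time.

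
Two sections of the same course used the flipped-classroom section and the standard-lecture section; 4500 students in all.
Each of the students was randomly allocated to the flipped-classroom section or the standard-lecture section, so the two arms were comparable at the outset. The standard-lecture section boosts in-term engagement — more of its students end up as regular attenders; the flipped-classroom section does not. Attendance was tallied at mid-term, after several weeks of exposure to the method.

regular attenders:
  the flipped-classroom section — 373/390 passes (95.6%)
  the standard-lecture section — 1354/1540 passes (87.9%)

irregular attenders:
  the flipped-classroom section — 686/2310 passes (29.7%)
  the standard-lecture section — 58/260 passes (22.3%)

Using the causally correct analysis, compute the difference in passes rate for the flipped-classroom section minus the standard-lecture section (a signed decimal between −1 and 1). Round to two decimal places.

-0.39

Within every mid-term attendance level the flipped-classroom section has the higher rate, yet pooled the standard-lecture section does — Simpson's reversal.
Mid-term attendance here is a post-treatment variable shaped by the teaching method; conditioning on it would introduce bias rather than remove it. The overall comparison is the causal one.
The causal difference is the pooled difference: 0.392 − 0.784 = -0.392.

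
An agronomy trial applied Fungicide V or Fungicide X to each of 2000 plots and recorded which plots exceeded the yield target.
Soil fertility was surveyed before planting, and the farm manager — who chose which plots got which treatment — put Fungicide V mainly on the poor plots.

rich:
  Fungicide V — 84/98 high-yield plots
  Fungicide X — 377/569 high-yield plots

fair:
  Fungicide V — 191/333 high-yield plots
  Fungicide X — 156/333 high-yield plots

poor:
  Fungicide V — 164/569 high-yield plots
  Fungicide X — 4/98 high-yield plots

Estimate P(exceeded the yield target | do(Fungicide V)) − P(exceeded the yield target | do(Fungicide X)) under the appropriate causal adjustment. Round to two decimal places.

Within every soil fertility level Fungicide V has the higher rate, yet pooled Fungicide X does — Simpson's reversal.
Soil fertility is set before the fungicide has any effect — it is not caused by the fungicide — and it independently drives the outcome. That makes it a confounder, so the causal comparison is within soil fertility levels.
Adjusting over the population distribution of soil fertility: 0.334·(0.857−0.663) + 0.333·(0.574−0.468) + 0.334·(0.288−0.041) = +0.182.

+0.18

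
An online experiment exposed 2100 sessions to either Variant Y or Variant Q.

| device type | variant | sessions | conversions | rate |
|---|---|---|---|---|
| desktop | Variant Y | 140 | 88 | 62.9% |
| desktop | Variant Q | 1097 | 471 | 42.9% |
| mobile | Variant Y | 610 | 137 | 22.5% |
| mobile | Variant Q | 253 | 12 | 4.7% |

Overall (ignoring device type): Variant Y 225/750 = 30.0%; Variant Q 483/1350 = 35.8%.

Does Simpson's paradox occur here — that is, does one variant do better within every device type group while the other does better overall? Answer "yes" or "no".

yes

Within each device type level (desktop 62.9% vs 42.9%; mobile 22.5% vs 4.7%), Variant Y has the higher rate every time. Pooled: 30.0% vs 35.8% — Variant Q has the higher rate overall. The two comparisons disagree.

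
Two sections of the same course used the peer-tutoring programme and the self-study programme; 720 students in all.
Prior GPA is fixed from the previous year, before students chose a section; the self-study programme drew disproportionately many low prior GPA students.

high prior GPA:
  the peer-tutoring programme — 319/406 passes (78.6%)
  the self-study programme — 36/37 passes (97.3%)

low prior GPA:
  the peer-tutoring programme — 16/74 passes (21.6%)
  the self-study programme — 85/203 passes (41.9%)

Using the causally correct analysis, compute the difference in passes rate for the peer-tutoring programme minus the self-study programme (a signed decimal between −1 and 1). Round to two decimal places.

-0.19

The stratified and pooled comparisons disagree (the self-study programme wins within each prior GPA band; the peer-tutoring programme wins overall), so the answer turns on the causal role of prior GPA band.
Since prior GPA band is a pre-existing factor (not a product of the teaching method) and it affects the outcome on its own, it is a confounder. The stratified rates, not the pooled rate, identify the causal effect.
Adjusting over the population distribution of prior GPA band: 0.615·(0.786−0.973) + 0.385·(0.216−0.419) = -0.193.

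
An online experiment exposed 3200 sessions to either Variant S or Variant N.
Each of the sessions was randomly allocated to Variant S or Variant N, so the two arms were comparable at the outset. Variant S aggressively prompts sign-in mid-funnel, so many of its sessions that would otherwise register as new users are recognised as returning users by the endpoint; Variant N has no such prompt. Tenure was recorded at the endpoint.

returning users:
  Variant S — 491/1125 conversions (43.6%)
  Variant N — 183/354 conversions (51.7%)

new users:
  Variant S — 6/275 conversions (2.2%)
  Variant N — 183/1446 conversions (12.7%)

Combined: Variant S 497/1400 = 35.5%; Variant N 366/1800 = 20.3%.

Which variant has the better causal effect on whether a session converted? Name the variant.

Variant S

Variant N is higher inside every user tenure stratum but Variant S is higher in aggregate. Whether to stratify depends on how user tenure relates to the variant.
Stratifying would compare variants among sessions the variants themselves sorted into user tenure groups — a form of selection on an intermediate. The unconditioned pooled rates give the total causal effect.
Pooled: Variant S 35.5% vs Variant N 20.3%; Variant S is higher overall.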